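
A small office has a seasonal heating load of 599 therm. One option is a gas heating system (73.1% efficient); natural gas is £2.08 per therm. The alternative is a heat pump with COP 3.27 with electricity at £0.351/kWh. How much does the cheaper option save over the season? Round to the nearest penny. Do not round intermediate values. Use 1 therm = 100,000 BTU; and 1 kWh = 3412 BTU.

£180.01

Heat load = 599 therm × 100,000 = 59,900,000 BTU
Gas: input = 59,900,000 / 0.731 = 81,942,544 BTU = 819.4 therm → 819.4 × £2.08 = £1,704.40
Heat pump: 59,900,000 BTU / 3412 = 17,560 kWh heat; / 3.27 = 5,369 kWh in → × £0.351 = £1,884.42
Difference = |£1,704.40 − £1,884.42| = £180.01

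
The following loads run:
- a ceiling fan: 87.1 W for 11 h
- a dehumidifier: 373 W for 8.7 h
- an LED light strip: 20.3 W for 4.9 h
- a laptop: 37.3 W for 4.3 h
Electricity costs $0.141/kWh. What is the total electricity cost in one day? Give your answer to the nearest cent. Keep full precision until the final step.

ceiling fan: 87.1 W × 11 h = 958 Wh = 0.9581 kWh
dehumidifier: 373 W × 8.7 h = 3,245 Wh = 3.245 kWh
LED light strip: 20.3 W × 4.9 h = 99 Wh = 0.09947 kWh
laptop: 37.3 W × 4.3 h = 160 Wh = 0.1604 kWh
Total energy = 0.9581 + 3.245 + 0.09947 + 0.1604 = 4.463 kWh
Cost = 4.463 kWh × $0.141 = $0.63

$0.63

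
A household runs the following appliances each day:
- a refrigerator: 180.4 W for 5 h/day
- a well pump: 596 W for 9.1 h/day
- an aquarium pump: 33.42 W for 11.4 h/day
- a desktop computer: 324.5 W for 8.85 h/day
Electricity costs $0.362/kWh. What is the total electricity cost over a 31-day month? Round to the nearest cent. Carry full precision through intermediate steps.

refrigerator: 180.4 W × 5 h × 31 d = 27,962 Wh = 27.96 kWh
well pump: 596 W × 9.1 h × 31 d = 168,132 Wh = 168.1 kWh
aquarium pump: 33.42 W × 11.4 h × 31 d = 11,811 Wh = 11.81 kWh
desktop computer: 324.5 W × 8.85 h × 31 d = 89,027 Wh = 89.03 kWh
Total energy = 27.96 + 168.1 + 11.81 + 89.03 = 296.9 kWh
Cost = 296.9 kWh × $0.362 = $107.49

$107.49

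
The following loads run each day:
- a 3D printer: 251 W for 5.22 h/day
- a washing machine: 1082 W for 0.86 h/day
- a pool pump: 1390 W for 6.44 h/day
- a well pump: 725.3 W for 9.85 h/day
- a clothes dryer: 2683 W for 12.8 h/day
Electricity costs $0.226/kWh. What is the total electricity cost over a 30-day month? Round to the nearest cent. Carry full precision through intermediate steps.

3D printer: 251 W × 5.22 h × 30 d = 39,307 Wh = 39.31 kWh
washing machine: 1082 W × 0.86 h × 30 d = 27,916 Wh = 27.92 kWh
pool pump: 1390 W × 6.44 h × 30 d = 268,548 Wh = 268.5 kWh
well pump: 725.3 W × 9.85 h × 30 d = 214,326 Wh = 214.3 kWh
clothes dryer: 2683 W × 12.8 h × 30 d = 1,030,272 Wh = 1,030 kWh
Total energy = 39.31 + 27.92 + 268.5 + 214.3 + 1,030 = 1,580 kWh
Cost = 1,580 kWh × $0.226 = $357.16

$357.16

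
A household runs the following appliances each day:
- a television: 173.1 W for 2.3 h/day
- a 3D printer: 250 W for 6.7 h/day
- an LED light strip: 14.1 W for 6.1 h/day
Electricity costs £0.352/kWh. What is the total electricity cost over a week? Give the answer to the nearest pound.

£5

television: 173.1 W × 2.3 h × 7 d = 2,787 Wh = 2.787 kWh
3D printer: 250 W × 6.7 h × 7 d = 11,725 Wh = 11.72 kWh
LED light strip: 14.1 W × 6.1 h × 7 d = 602 Wh = 0.6021 kWh
Total energy = 2.787 + 11.72 + 0.6021 = 15.11 kWh
Cost = 15.11 kWh × £0.352 = £5.32 ≈ £5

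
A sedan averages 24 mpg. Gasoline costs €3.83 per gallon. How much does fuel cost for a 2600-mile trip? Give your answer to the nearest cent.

Fuel = 2600 mi / 24 mpg = 108.3 gal
Cost = 108.3 gal × €3.83/gal = €414.92

€414.92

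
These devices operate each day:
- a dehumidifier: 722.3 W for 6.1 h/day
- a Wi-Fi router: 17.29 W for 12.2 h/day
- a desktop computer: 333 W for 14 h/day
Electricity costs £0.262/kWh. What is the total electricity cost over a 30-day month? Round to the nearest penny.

dehumidifier: 722.3 W × 6.1 h × 30 d = 132,181 Wh = 132.2 kWh
Wi-Fi router: 17.29 W × 12.2 h × 30 d = 6,328 Wh = 6.328 kWh
desktop computer: 333 W × 14 h × 30 d = 139,860 Wh = 139.9 kWh
Total energy = 132.2 + 6.328 + 139.9 = 278.4 kWh
Cost = 278.4 kWh × £0.262 = £72.93

£72.93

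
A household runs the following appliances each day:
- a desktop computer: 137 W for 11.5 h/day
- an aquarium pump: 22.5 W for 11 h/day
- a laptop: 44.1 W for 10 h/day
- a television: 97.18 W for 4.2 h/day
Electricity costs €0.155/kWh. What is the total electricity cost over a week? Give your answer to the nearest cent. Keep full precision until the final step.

desktop computer: 137 W × 11.5 h × 7 d = 11,028 Wh = 11.03 kWh
aquarium pump: 22.5 W × 11 h × 7 d = 1,732 Wh = 1.732 kWh
laptop: 44.1 W × 10 h × 7 d = 3,087 Wh = 3.087 kWh
television: 97.18 W × 4.2 h × 7 d = 2,857 Wh = 2.857 kWh
Total energy = 11.03 + 1.732 + 3.087 + 2.857 = 18.71 kWh
Cost = 18.71 kWh × €0.155 = €2.90

€2.90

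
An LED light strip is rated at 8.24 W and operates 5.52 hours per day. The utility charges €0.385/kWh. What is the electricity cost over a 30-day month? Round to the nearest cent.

€0.53

Energy = 8.24 W × 5.52 h/day × 30 days = 1,365 Wh = 1.365 kWh
Cost = 1.365 kWh × €0.385/kWh = €0.53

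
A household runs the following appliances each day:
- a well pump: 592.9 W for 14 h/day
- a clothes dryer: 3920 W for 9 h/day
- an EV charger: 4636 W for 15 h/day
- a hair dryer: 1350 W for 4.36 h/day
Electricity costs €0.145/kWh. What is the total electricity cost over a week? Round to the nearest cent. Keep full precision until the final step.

€120.79

well pump: 592.9 W × 14 h × 7 d = 58,104 Wh = 58.1 kWh
clothes dryer: 3920 W × 9 h × 7 d = 246,960 Wh = 247 kWh
EV charger: 4636 W × 15 h × 7 d = 486,780 Wh = 486.8 kWh
hair dryer: 1350 W × 4.36 h × 7 d = 41,202 Wh = 41.2 kWh
Total energy = 58.1 + 247 + 486.8 + 41.2 = 833 kWh
Cost = 833 kWh × €0.145 = €120.79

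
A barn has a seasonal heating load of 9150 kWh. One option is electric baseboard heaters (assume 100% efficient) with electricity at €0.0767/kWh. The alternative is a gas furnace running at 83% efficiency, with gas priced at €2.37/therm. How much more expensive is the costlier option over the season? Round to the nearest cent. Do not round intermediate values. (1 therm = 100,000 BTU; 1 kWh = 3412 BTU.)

Heat load = 9150 kWh × 3412 = 31,219,800 BTU
Gas: input = 31,219,800 / 0.83 = 37,614,217 BTU = 376.1 therm → 376.1 × €2.37 = €891.46
Electric: 31,219,800 BTU / 3412 = 9,150 kWh → × €0.0767 = €701.81
Difference = |€891.46 − €701.81| = €189.65

€189.65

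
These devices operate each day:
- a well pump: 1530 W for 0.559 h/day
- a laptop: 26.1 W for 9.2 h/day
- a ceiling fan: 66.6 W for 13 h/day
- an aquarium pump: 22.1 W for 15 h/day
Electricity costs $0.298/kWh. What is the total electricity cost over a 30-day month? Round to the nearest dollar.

well pump: 1530 W × 0.559 h × 30 d = 25,658 Wh = 25.66 kWh
laptop: 26.1 W × 9.2 h × 30 d = 7,204 Wh = 7.204 kWh
ceiling fan: 66.6 W × 13 h × 30 d = 25,974 Wh = 25.97 kWh
aquarium pump: 22.1 W × 15 h × 30 d = 9,945 Wh = 9.945 kWh
Total energy = 25.66 + 7.204 + 25.97 + 9.945 = 68.78 kWh
Cost = 68.78 kWh × $0.298 = $20.50 ≈ $20

$20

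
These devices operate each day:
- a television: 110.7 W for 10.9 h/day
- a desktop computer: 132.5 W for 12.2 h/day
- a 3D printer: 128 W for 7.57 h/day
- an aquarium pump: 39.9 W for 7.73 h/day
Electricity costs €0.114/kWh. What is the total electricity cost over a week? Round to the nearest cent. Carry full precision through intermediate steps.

€3.27

television: 110.7 W × 10.9 h × 7 d = 8,446 Wh = 8.446 kWh
desktop computer: 132.5 W × 12.2 h × 7 d = 11,316 Wh = 11.32 kWh
3D printer: 128 W × 7.57 h × 7 d = 6,783 Wh = 6.783 kWh
aquarium pump: 39.9 W × 7.73 h × 7 d = 2,159 Wh = 2.159 kWh
Total energy = 8.446 + 11.32 + 6.783 + 2.159 = 28.7 kWh
Cost = 28.7 kWh × €0.114 = €3.27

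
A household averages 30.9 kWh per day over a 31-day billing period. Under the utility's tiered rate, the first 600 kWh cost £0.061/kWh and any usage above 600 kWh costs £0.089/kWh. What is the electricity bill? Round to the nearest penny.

£68.45

Usage = 30.9 kWh/day × 31 days = 957.9 kWh
First 600 kWh × £0.061 = £36.60
Remaining 357.9 kWh × £0.089 = £31.85
Total = £68.45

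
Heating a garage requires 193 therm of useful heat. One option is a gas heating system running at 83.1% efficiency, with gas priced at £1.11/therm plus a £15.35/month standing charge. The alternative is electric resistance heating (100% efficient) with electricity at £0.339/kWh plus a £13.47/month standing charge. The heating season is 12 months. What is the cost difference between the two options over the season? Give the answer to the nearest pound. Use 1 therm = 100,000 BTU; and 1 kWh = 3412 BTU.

Heat load = 193 therm × 100,000 = 19,300,000 BTU
Gas: input = 19,300,000 / 0.831 = 23,225,030 BTU = 232.3 therm → 232.3 × £1.11 = £257.80; + 12 × £15.35 standing = £442.00
Electric: 19,300,000 BTU / 3412 = 5,657 kWh → × £0.339 = £1,917.56; + 12 × £13.47 standing = £2,079.20
Difference = |£442.00 − £2,079.20| = £1,637.20 ≈ £1637

£1637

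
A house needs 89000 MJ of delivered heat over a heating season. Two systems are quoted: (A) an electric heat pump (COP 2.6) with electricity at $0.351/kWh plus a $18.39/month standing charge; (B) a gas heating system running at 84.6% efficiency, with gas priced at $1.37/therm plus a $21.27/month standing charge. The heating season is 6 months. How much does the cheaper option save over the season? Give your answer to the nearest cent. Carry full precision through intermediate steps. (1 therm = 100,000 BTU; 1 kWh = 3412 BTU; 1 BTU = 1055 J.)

$1954.42

Heat load = 89000 MJ = 89,000,000,000 J / 1055 = 84,360,190 BTU
Gas: input = 84,360,190 / 0.846 = 99,716,536 BTU = 997.2 therm → 997.2 × $1.37 = $1,366.12; + 6 × $21.27 standing = $1,493.74
Heat pump: 84,360,190 BTU / 3412 = 24,720 kWh heat; / 2.6 = 9,509 kWh in → × $0.351 = $3,337.82; + 6 × $18.39 standing = $3,448.16
Difference = |$1,493.74 − $3,448.16| = $1,954.42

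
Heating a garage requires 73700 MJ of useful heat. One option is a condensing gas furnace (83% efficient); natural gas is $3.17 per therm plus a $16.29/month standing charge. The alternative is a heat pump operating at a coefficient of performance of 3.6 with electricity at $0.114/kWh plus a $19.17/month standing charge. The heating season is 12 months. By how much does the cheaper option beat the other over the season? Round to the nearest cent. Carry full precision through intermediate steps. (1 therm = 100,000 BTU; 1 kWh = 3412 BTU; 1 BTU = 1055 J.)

Heat load = 73700 MJ = 73,700,000,000 J / 1055 = 69,857,820 BTU
Gas: input = 69,857,820 / 0.83 = 84,166,048 BTU = 841.7 therm → 841.7 × $3.17 = $2,668.06; + 12 × $16.29 standing = $2,863.54
Heat pump: 69,857,820 BTU / 3412 = 20,470 kWh heat; / 3.6 = 5,687 kWh in → × $0.114 = $648.35; + 12 × $19.17 standing = $878.39
Difference = |$2,863.54 − $878.39| = $1,985.16

$1985.16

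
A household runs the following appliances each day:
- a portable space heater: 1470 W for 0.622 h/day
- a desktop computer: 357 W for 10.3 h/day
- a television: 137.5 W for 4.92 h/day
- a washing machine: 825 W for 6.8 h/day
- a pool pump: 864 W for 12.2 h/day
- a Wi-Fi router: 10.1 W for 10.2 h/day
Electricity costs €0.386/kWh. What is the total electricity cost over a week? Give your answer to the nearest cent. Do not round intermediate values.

€58.15

portable space heater: 1470 W × 0.622 h × 7 d = 6,400 Wh = 6.4 kWh
desktop computer: 357 W × 10.3 h × 7 d = 25,740 Wh = 25.74 kWh
television: 137.5 W × 4.92 h × 7 d = 4,736 Wh = 4.736 kWh
washing machine: 825 W × 6.8 h × 7 d = 39,270 Wh = 39.27 kWh
pool pump: 864 W × 12.2 h × 7 d = 73,786 Wh = 73.79 kWh
Wi-Fi router: 10.1 W × 10.2 h × 7 d = 721 Wh = 0.7211 kWh
Total energy = 6.4 + 25.74 + 4.736 + 39.27 + 73.79 + 0.7211 = 150.7 kWh
Cost = 150.7 kWh × €0.386 = €58.15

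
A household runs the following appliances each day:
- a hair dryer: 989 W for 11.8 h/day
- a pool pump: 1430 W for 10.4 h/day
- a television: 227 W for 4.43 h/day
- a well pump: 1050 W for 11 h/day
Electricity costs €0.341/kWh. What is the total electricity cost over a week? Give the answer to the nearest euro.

€93

hair dryer: 989 W × 11.8 h × 7 d = 81,691 Wh = 81.69 kWh
pool pump: 1430 W × 10.4 h × 7 d = 104,104 Wh = 104.1 kWh
television: 227 W × 4.43 h × 7 d = 7,039 Wh = 7.039 kWh
well pump: 1050 W × 11 h × 7 d = 80,850 Wh = 80.85 kWh
Total energy = 81.69 + 104.1 + 7.039 + 80.85 = 273.7 kWh
Cost = 273.7 kWh × €0.341 = €93.33 ≈ €93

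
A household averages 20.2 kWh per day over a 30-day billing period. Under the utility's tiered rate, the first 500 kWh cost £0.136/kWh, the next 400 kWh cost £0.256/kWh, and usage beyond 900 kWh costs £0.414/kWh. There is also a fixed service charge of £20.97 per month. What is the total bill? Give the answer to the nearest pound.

£116

Usage = 20.2 kWh/day × 30 days = 606 kWh
First 500 kWh × £0.136 = £68.00
Next 106 kWh × £0.256 = £27.14
Remaining tier: 0 kWh (not reached)
Energy charge = £95.14; + service £20.97 = £116.11 ≈ £116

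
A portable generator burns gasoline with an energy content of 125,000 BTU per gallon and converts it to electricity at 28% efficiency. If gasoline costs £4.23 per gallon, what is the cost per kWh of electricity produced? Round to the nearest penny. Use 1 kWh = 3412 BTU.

Electrical output per gallon = 125,000 BTU × 0.28 / 3412 BTU/kWh = 10.26 kWh
Cost per kWh = £4.23 / 10.26 kWh = £0.412

£0.41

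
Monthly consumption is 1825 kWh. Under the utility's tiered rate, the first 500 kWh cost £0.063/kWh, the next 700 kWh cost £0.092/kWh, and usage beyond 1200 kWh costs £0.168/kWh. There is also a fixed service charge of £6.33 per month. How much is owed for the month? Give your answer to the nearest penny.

£207.23

First 500 kWh × £0.063 = £31.50
Next 700 kWh × £0.092 = £64.40
Remaining 625 kWh × £0.168 = £105.00
Energy charge = £200.90; + service £6.33 = £207.23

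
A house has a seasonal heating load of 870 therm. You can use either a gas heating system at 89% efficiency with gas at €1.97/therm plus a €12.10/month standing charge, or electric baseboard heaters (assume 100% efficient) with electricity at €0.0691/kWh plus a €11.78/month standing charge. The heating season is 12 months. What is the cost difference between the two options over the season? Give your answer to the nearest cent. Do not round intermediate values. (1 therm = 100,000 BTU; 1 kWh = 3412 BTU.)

€167.64

Heat load = 870 therm × 100,000 = 87,000,000 BTU
Gas: input = 87,000,000 / 0.89 = 97,752,809 BTU = 977.5 therm → 977.5 × €1.97 = €1,925.73; + 12 × €12.10 standing = €2,070.93
Electric: 87,000,000 BTU / 3412 = 25,500 kWh → × €0.0691 = €1,761.93; + 12 × €11.78 standing = €1,903.29
Difference = |€2,070.93 − €1,903.29| = €167.64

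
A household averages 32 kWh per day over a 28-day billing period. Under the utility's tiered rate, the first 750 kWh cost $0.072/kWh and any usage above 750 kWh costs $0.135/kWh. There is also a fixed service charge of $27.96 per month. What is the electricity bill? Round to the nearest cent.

Usage = 32 kWh/day × 28 days = 896 kWh
First 750 kWh × $0.072 = $54.00
Remaining 146 kWh × $0.135 = $19.71
Energy charge = $73.71; + service $27.96 = $101.67

$101.67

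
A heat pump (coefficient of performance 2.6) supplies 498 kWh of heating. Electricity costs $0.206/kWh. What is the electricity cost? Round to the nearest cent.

Electrical input = 498 kWh / 2.6 = 191.5 kWh
Cost = 191.5 × $0.206/kWh = $39.46

$39.46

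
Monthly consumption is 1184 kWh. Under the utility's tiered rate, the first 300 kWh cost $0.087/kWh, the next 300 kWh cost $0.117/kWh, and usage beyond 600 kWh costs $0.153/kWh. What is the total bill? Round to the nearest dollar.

First 300 kWh × $0.087 = $26.10
Next 300 kWh × $0.117 = $35.10
Remaining 584 kWh × $0.153 = $89.35
Total = $150.55 ≈ $151

$151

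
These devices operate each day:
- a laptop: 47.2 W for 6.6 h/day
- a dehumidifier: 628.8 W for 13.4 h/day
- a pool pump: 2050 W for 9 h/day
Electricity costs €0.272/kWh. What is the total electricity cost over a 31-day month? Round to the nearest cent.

laptop: 47.2 W × 6.6 h × 31 d = 9,657 Wh = 9.657 kWh
dehumidifier: 628.8 W × 13.4 h × 31 d = 261,204 Wh = 261.2 kWh
pool pump: 2050 W × 9 h × 31 d = 571,950 Wh = 572 kWh
Total energy = 9.657 + 261.2 + 572 = 842.8 kWh
Cost = 842.8 kWh × €0.272 = €229.24

€229.24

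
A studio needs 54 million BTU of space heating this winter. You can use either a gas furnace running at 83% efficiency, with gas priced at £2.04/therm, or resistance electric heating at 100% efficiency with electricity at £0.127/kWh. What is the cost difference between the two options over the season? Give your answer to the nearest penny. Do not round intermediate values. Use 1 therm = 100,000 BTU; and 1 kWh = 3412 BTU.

Heat load = 54 × 10⁶ BTU = 54,000,000 BTU
Gas: input = 54,000,000 / 0.83 = 65,060,241 BTU = 650.6 therm → 650.6 × £2.04 = £1,327.23
Electric: 54,000,000 BTU / 3412 = 15,830 kWh → × £0.127 = £2,009.96
Difference = |£1,327.23 − £2,009.96| = £682.74

£682.74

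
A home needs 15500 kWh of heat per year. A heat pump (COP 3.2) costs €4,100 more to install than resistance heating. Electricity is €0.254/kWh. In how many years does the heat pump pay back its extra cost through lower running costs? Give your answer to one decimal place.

1.5 years

Resistance: 15500 kWh × €0.254 = €3,937.00/yr
Heat pump: 15500 / 3.2 = 4844 kWh in → × €0.254 = €1,230.31/yr
Annual savings = €2,706.69
Payback = €4,100 / €2,706.69 = 1.51 years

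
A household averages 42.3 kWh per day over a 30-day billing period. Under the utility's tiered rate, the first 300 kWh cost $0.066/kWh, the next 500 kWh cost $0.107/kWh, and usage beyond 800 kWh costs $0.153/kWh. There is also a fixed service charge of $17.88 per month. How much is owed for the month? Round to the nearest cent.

$162.94

Usage = 42.3 kWh/day × 30 days = 1269 kWh
First 300 kWh × $0.066 = $19.80
Next 500 kWh × $0.107 = $53.50
Remaining 469 kWh × $0.153 = $71.76
Energy charge = $145.06; + service $17.88 = $162.94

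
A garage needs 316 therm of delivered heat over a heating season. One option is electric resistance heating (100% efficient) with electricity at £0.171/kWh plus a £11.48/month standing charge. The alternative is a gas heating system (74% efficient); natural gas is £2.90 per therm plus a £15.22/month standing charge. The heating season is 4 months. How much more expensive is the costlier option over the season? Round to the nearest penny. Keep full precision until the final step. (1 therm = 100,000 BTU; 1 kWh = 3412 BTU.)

Heat load = 316 therm × 100,000 = 31,600,000 BTU
Gas: input = 31,600,000 / 0.740 = 42,702,703 BTU = 427 therm → 427 × £2.90 = £1,238.38; + 4 × £15.22 standing = £1,299.26
Electric: 31,600,000 BTU / 3412 = 9,261 kWh → × £0.171 = £1,583.70; + 4 × £11.48 standing = £1,629.62
Difference = |£1,299.26 − £1,629.62| = £330.37

£330.37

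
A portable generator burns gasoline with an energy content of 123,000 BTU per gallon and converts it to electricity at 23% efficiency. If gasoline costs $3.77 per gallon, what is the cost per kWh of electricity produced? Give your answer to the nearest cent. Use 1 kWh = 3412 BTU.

$0.45

Electrical output per gallon = 123,000 BTU × 0.23 / 3412 BTU/kWh = 8.291 kWh
Cost per kWh = $3.77 / 8.291 kWh = $0.455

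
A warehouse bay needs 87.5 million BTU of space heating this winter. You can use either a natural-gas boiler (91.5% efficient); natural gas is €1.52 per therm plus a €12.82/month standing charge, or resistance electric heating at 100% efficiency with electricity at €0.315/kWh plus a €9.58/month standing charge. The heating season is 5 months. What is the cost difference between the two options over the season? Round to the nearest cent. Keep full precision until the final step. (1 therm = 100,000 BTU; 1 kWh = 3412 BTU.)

Heat load = 87.5 × 10⁶ BTU = 87,500,000 BTU
Gas: input = 87,500,000 / 0.915 = 95,628,415 BTU = 956.3 therm → 956.3 × €1.52 = €1,453.55; + 5 × €12.82 standing = €1,517.65
Electric: 87,500,000 BTU / 3412 = 25,640 kWh → × €0.315 = €8,078.11; + 5 × €9.58 standing = €8,126.01
Difference = |€1,517.65 − €8,126.01| = €6,608.35

€6608.35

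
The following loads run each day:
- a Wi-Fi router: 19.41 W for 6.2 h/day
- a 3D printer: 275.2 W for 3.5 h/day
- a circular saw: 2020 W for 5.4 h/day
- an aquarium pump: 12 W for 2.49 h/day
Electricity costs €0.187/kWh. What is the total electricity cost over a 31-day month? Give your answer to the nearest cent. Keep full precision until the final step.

Wi-Fi router: 19.41 W × 6.2 h × 31 d = 3,731 Wh = 3.731 kWh
3D printer: 275.2 W × 3.5 h × 31 d = 29,859 Wh = 29.86 kWh
circular saw: 2020 W × 5.4 h × 31 d = 338,148 Wh = 338.1 kWh
aquarium pump: 12 W × 2.49 h × 31 d = 926 Wh = 0.9263 kWh
Total energy = 3.731 + 29.86 + 338.1 + 0.9263 = 372.7 kWh
Cost = 372.7 kWh × €0.187 = €69.69

€69.69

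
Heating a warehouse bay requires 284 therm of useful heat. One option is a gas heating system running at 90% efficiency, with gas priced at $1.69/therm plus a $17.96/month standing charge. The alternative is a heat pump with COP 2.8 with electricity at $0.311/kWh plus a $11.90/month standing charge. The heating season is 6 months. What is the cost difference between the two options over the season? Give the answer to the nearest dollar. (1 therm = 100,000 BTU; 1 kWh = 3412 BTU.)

$355

Heat load = 284 therm × 100,000 = 28,400,000 BTU
Gas: input = 28,400,000 / 0.90 = 31,555,556 BTU = 315.6 therm → 315.6 × $1.69 = $533.29; + 6 × $17.96 standing = $641.05
Heat pump: 28,400,000 BTU / 3412 = 8,324 kWh heat; / 2.8 = 2,973 kWh in → × $0.311 = $924.51; + 6 × $11.90 standing = $995.91
Difference = |$641.05 − $995.91| = $354.86 ≈ $355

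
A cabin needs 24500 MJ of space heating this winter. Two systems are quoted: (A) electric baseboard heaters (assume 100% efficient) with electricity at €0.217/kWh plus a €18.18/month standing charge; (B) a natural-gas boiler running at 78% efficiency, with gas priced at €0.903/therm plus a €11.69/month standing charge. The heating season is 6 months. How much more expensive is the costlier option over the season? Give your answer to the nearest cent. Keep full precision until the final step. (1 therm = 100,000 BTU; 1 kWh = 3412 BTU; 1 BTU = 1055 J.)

Heat load = 24500 MJ = 24,500,000,000 J / 1055 = 23,222,749 BTU
Gas: input = 23,222,749 / 0.78 = 29,772,755 BTU = 297.7 therm → 297.7 × €0.903 = €268.85; + 6 × €11.69 standing = €338.99
Electric: 23,222,749 BTU / 3412 = 6,806 kWh → × €0.217 = €1,476.95; + 6 × €18.18 standing = €1,586.03
Difference = |€338.99 − €1,586.03| = €1,247.04

€1247.04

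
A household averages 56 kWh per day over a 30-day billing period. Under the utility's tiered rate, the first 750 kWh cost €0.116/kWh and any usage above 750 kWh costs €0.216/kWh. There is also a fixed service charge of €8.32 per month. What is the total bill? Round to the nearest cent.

€296.20

Usage = 56 kWh/day × 30 days = 1680 kWh
First 750 kWh × €0.116 = €87.00
Remaining 930 kWh × €0.216 = €200.88
Energy charge = €287.88; + service €8.32 = €296.20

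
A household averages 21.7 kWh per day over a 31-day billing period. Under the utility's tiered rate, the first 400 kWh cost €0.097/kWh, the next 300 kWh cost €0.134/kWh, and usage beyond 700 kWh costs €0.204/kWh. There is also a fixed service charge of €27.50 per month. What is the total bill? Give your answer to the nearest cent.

€102.84

Usage = 21.7 kWh/day × 31 days = 672.7 kWh
First 400 kWh × €0.097 = €38.80
Next 272.7 kWh × €0.134 = €36.54
Remaining tier: 0 kWh (not reached)
Energy charge = €75.34; + service €27.50 = €102.84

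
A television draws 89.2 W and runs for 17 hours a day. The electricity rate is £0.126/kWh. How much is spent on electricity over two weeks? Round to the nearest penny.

£2.67

Energy = 89.2 W × 17 h/day × 14 days = 21,230 Wh = 21.23 kWh
Cost = 21.23 kWh × £0.126/kWh = £2.67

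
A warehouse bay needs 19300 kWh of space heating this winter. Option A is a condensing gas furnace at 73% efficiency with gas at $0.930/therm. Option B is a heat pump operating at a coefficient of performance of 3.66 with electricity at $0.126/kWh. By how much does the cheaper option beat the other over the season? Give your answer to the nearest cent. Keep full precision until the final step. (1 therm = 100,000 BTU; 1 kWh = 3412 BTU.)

Heat load = 19300 kWh × 3412 = 65,851,600 BTU
Gas: input = 65,851,600 / 0.73 = 90,207,671 BTU = 902.1 therm → 902.1 × $0.930 = $838.93
Heat pump: 65,851,600 BTU / 3412 = 19,300 kWh heat; / 3.66 = 5,273 kWh in → × $0.126 = $664.43
Difference = |$838.93 − $664.43| = $174.51

$174.51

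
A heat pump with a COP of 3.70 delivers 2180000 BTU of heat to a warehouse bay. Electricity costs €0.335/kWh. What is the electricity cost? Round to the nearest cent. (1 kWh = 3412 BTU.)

Heat delivered = 2,180,000 BTU / 3412 = 638.9 kWh
Electrical input = 638.9 kWh / 3.70 = 172.7 kWh
Cost = 172.7 × €0.335/kWh = €57.85

€57.85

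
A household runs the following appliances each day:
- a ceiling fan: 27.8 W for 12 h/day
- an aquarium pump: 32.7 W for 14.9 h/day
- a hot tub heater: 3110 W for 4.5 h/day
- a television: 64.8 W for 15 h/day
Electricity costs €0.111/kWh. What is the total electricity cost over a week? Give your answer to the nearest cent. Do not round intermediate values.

€12.27

ceiling fan: 27.8 W × 12 h × 7 d = 2,335 Wh = 2.335 kWh
aquarium pump: 32.7 W × 14.9 h × 7 d = 3,411 Wh = 3.411 kWh
hot tub heater: 3110 W × 4.5 h × 7 d = 97,965 Wh = 97.97 kWh
television: 64.8 W × 15 h × 7 d = 6,804 Wh = 6.804 kWh
Total energy = 2.335 + 3.411 + 97.97 + 6.804 = 110.5 kWh
Cost = 110.5 kWh × €0.111 = €12.27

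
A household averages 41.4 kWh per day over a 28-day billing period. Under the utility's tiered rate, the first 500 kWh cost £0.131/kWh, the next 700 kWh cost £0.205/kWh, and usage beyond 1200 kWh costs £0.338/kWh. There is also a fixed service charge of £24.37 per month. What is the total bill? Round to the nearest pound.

Usage = 41.4 kWh/day × 28 days = 1159.2 kWh
First 500 kWh × £0.131 = £65.50
Next 659.2 kWh × £0.205 = £135.14
Remaining tier: 0 kWh (not reached)
Energy charge = £200.64; + service £24.37 = £225.01 ≈ £225

£225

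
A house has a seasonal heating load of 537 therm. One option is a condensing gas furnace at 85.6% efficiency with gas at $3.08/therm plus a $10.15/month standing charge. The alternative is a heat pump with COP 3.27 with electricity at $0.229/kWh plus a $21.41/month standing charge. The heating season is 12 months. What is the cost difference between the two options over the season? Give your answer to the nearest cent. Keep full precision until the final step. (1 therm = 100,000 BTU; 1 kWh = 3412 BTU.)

$694.90

Heat load = 537 therm × 100,000 = 53,700,000 BTU
Gas: input = 53,700,000 / 0.856 = 62,733,645 BTU = 627.3 therm → 627.3 × $3.08 = $1,932.20; + 12 × $10.15 standing = $2,054.00
Heat pump: 53,700,000 BTU / 3412 = 15,740 kWh heat; / 3.27 = 4,813 kWh in → × $0.229 = $1,102.18; + 12 × $21.41 standing = $1,359.10
Difference = |$2,054.00 − $1,359.10| = $694.90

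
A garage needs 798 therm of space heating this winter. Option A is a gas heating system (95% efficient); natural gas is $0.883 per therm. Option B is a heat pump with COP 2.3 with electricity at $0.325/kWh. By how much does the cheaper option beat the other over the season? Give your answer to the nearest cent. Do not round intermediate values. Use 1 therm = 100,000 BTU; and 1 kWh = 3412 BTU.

$2563.11

Heat load = 798 therm × 100,000 = 79,800,000 BTU
Gas: input = 79,800,000 / 0.95 = 84,000,000 BTU = 840 therm → 840 × $0.883 = $741.72
Heat pump: 79,800,000 BTU / 3412 = 23,390 kWh heat; / 2.3 = 10,170 kWh in → × $0.325 = $3,304.83
Difference = |$741.72 − $3,304.83| = $2,563.11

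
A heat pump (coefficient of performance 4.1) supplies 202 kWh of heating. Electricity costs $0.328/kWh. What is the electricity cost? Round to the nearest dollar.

Electrical input = 202 kWh / 4.1 = 49.27 kWh
Cost = 49.27 × $0.328/kWh = $16.16 ≈ $16

$16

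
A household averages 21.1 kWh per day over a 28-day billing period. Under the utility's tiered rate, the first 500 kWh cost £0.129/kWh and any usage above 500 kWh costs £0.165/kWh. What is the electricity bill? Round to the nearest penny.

£79.48

Usage = 21.1 kWh/day × 28 days = 590.8 kWh
First 500 kWh × £0.129 = £64.50
Remaining 90.8 kWh × £0.165 = £14.98
Total = £79.48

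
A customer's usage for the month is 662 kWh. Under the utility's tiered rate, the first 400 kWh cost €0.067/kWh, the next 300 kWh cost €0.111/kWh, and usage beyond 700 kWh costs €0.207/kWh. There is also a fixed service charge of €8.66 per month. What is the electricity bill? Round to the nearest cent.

First 400 kWh × €0.067 = €26.80
Next 262 kWh × €0.111 = €29.08
Remaining tier: 0 kWh (not reached)
Energy charge = €55.88; + service €8.66 = €64.54

€64.54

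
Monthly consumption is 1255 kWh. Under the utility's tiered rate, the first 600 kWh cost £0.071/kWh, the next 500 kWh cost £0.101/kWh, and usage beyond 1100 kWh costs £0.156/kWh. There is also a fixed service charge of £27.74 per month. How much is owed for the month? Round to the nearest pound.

£145

First 600 kWh × £0.071 = £42.60
Next 500 kWh × £0.101 = £50.50
Remaining 155 kWh × £0.156 = £24.18
Energy charge = £117.28; + service £27.74 = £145.02 ≈ £145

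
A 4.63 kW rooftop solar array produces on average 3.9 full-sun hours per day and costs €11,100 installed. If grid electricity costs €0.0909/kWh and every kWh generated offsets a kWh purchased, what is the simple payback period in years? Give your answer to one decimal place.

Daily generation = 4.63 kW × 3.9 h = 18.06 kWh
Annual generation = 18.06 × 365 = 6590.8 kWh
Annual savings = 6590.8 × €0.0909 = €599.10
Payback = €11,100 / €599.10 = 18.5 years

18.5 years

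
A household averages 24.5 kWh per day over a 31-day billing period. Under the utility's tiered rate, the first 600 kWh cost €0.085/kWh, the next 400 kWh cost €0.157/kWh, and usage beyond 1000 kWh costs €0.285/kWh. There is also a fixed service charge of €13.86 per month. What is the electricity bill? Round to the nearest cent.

€89.90

Usage = 24.5 kWh/day × 31 days = 759.5 kWh
First 600 kWh × €0.085 = €51.00
Next 159.5 kWh × €0.157 = €25.04
Remaining tier: 0 kWh (not reached)
Energy charge = €76.04; + service €13.86 = €89.90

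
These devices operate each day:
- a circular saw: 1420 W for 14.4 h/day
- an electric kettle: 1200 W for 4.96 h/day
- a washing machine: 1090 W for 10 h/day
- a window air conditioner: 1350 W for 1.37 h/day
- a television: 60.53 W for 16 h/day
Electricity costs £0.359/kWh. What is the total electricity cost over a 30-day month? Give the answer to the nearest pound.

circular saw: 1420 W × 14.4 h × 30 d = 613,440 Wh = 613.4 kWh
electric kettle: 1200 W × 4.96 h × 30 d = 178,560 Wh = 178.6 kWh
washing machine: 1090 W × 10 h × 30 d = 327,000 Wh = 327 kWh
window air conditioner: 1350 W × 1.37 h × 30 d = 55,485 Wh = 55.49 kWh
television: 60.53 W × 16 h × 30 d = 29,054 Wh = 29.05 kWh
Total energy = 613.4 + 178.6 + 327 + 55.49 + 29.05 = 1,204 kWh
Cost = 1,204 kWh × £0.359 = £432.07 ≈ £432

£432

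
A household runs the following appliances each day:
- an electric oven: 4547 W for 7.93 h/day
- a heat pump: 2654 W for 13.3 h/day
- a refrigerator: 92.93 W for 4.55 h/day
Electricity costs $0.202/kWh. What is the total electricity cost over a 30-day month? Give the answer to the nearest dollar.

electric oven: 4547 W × 7.93 h × 30 d = 1,081,731 Wh = 1,082 kWh
heat pump: 2654 W × 13.3 h × 30 d = 1,058,946 Wh = 1,059 kWh
refrigerator: 92.93 W × 4.55 h × 30 d = 12,685 Wh = 12.68 kWh
Total energy = 1,082 + 1,059 + 12.68 = 2,153 kWh
Cost = 2,153 kWh × $0.202 = $434.98 ≈ $435

$435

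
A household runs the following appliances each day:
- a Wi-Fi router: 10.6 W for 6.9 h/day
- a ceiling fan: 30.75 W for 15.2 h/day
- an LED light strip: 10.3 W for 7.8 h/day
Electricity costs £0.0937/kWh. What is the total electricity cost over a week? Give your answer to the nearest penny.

£0.41

Wi-Fi router: 10.6 W × 6.9 h × 7 d = 512 Wh = 0.512 kWh
ceiling fan: 30.75 W × 15.2 h × 7 d = 3,272 Wh = 3.272 kWh
LED light strip: 10.3 W × 7.8 h × 7 d = 562 Wh = 0.5624 kWh
Total energy = 0.512 + 3.272 + 0.5624 = 4.346 kWh
Cost = 4.346 kWh × £0.0937 = £0.41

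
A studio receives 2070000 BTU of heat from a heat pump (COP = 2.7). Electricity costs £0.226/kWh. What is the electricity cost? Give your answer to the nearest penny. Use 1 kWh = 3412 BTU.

Heat delivered = 2,070,000 BTU / 3412 = 606.7 kWh
Electrical input = 606.7 kWh / 2.7 = 224.7 kWh
Cost = 224.7 × £0.226/kWh = £50.78

£50.78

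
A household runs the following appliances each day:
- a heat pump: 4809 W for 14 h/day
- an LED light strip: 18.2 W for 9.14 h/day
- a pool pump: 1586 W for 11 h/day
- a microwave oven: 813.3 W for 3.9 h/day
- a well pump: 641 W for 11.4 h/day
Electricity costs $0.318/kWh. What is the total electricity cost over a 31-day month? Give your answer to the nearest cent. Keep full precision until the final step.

heat pump: 4809 W × 14 h × 31 d = 2,087,106 Wh = 2,087 kWh
LED light strip: 18.2 W × 9.14 h × 31 d = 5,157 Wh = 5.157 kWh
pool pump: 1586 W × 11 h × 31 d = 540,826 Wh = 540.8 kWh
microwave oven: 813.3 W × 3.9 h × 31 d = 98,328 Wh = 98.33 kWh
well pump: 641 W × 11.4 h × 31 d = 226,529 Wh = 226.5 kWh
Total energy = 2,087 + 5.157 + 540.8 + 98.33 + 226.5 = 2,958 kWh
Cost = 2,958 kWh × $0.318 = $940.63

$940.63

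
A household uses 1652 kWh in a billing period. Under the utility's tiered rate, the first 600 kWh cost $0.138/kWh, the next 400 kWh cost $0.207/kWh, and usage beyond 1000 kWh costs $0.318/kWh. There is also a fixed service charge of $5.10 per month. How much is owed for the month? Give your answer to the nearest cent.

$378.04

First 600 kWh × $0.138 = $82.80
Next 400 kWh × $0.207 = $82.80
Remaining 652 kWh × $0.318 = $207.34
Energy charge = $372.94; + service $5.10 = $378.04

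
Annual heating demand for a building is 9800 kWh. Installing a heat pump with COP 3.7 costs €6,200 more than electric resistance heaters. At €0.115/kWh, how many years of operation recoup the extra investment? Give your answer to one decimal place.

7.5 years

Resistance: 9800 kWh × €0.115 = €1,127.00/yr
Heat pump: 9800 / 3.7 = 2649 kWh in → × €0.115 = €304.59/yr
Annual savings = €822.41
Payback = €6,200 / €822.41 = 7.54 years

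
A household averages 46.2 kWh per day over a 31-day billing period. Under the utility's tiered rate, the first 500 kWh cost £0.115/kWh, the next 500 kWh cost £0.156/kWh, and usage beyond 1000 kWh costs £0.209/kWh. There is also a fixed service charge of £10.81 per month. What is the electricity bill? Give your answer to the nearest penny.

£236.64

Usage = 46.2 kWh/day × 31 days = 1432.2 kWh
First 500 kWh × £0.115 = £57.50
Next 500 kWh × £0.156 = £78.00
Remaining 432.2 kWh × £0.209 = £90.33
Energy charge = £225.83; + service £10.81 = £236.64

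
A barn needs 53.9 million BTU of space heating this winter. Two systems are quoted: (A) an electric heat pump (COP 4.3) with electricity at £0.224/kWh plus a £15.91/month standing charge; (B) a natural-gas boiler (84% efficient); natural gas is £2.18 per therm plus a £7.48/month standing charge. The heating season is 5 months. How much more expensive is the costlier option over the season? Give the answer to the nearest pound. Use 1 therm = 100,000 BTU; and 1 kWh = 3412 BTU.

Heat load = 53.9 × 10⁶ BTU = 53,900,000 BTU
Gas: input = 53,900,000 / 0.84 = 64,166,667 BTU = 641.7 therm → 641.7 × £2.18 = £1,398.83; + 5 × £7.48 standing = £1,436.23
Heat pump: 53,900,000 BTU / 3412 = 15,800 kWh heat; / 4.3 = 3,674 kWh in → × £0.224 = £822.92; + 5 × £15.91 standing = £902.47
Difference = |£1,436.23 − £902.47| = £533.76 ≈ £534

£534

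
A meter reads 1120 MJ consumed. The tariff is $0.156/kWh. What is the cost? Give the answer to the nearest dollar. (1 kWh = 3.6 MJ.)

$49

1120 MJ × (0.27778 kWh/MJ) = 311.1 kWh
Cost = 311.1 kWh × $0.156/kWh = $48.53 ≈ $49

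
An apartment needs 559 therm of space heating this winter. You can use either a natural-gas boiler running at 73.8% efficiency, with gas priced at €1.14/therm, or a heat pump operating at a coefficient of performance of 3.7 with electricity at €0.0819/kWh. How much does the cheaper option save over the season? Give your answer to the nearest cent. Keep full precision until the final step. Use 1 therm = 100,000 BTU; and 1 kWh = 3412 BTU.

€500.85

Heat load = 559 therm × 100,000 = 55,900,000 BTU
Gas: input = 55,900,000 / 0.738 = 75,745,257 BTU = 757.5 therm → 757.5 × €1.14 = €863.50
Heat pump: 55,900,000 BTU / 3412 = 16,380 kWh heat; / 3.7 = 4,428 kWh in → × €0.0819 = €362.65
Difference = |€863.50 − €362.65| = €500.85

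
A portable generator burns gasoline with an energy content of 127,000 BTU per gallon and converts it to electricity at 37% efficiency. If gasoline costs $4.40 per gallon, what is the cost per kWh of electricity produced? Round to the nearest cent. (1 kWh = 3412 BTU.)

$0.32

Electrical output per gallon = 127,000 BTU × 0.37 / 3412 BTU/kWh = 13.77 kWh
Cost per kWh = $4.40 / 13.77 kWh = $0.319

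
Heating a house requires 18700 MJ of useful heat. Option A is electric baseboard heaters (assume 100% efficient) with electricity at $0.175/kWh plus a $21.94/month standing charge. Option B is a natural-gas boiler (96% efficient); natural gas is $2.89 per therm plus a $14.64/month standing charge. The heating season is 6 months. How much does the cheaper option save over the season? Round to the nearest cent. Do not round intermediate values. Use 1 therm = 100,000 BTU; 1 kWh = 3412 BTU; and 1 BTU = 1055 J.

Heat load = 18700 MJ = 18,700,000,000 J / 1055 = 17,725,118 BTU
Gas: input = 17,725,118 / 0.960 = 18,463,665 BTU = 184.6 therm → 184.6 × $2.89 = $533.60; + 6 × $14.64 standing = $621.44
Electric: 17,725,118 BTU / 3412 = 5,195 kWh → × $0.175 = $909.11; + 6 × $21.94 standing = $1,040.75
Difference = |$621.44 − $1,040.75| = $419.31

$419.31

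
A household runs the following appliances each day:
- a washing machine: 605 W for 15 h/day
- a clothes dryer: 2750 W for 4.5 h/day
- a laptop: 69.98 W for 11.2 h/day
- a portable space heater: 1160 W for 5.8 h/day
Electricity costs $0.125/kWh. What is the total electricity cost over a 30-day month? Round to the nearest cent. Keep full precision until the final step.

$108.61

washing machine: 605 W × 15 h × 30 d = 272,250 Wh = 272.2 kWh
clothes dryer: 2750 W × 4.5 h × 30 d = 371,250 Wh = 371.2 kWh
laptop: 69.98 W × 11.2 h × 30 d = 23,513 Wh = 23.51 kWh
portable space heater: 1160 W × 5.8 h × 30 d = 201,840 Wh = 201.8 kWh
Total energy = 272.2 + 371.2 + 23.51 + 201.8 = 868.9 kWh
Cost = 868.9 kWh × $0.125 = $108.61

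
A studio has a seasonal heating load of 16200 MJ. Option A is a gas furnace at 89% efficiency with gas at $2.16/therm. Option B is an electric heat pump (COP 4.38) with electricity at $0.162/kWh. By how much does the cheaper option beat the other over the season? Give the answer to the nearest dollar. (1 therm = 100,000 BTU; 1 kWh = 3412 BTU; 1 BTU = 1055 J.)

Heat load = 16200 MJ = 16,200,000,000 J / 1055 = 15,355,450 BTU
Gas: input = 15,355,450 / 0.89 = 17,253,315 BTU = 172.5 therm → 172.5 × $2.16 = $372.67
Heat pump: 15,355,450 BTU / 3412 = 4,500 kWh heat; / 4.38 = 1,027 kWh in → × $0.162 = $166.45
Difference = |$372.67 − $166.45| = $206.22 ≈ $206

$206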